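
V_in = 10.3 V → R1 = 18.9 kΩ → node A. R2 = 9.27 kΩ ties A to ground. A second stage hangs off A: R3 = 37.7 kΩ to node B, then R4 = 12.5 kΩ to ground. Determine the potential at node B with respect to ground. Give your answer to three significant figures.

V_B ≈ 0.751 V

Looking into the second stage from A: R3 + R4 = 50.20 kΩ appears in parallel with R2.
R2 ‖ (R3+R4) = 7.825 kΩ.
V_A = 10.3 × 7.825/(18.9 + 7.825) = 3.016 V.
Then the unloaded second divider: V_B = V_A × R4/(R3+R4) = 3.016 × 0.2490 = 0.7509 V.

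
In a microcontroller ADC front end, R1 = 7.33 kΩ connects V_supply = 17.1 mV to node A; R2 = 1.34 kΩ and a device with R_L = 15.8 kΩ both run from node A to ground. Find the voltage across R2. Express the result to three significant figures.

The load sits in parallel with R2, giving an effective lower resistance R2' = R2·R_L/(R2+R_L) = 1.235 kΩ.
Now apply the divider: V_out = 17.1 × 0.1442 = 2.466 mV.

V_out ≈ 2.47 mV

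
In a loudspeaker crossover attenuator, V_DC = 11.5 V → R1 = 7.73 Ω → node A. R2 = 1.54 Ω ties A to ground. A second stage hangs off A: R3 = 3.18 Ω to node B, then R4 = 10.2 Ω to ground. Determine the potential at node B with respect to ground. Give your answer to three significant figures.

The second stage (R3 + R4 = 13.38 Ω) loads node A in parallel with R2.
Effective lower resistance at A: R2 ‖ 13.38 = 1.381 Ω.
V_A = 11.5 × 1.381/(7.73 + 1.381) = 1.743 V.
Then the unloaded second divider: V_B = V_A × R4/(R3+R4) = 1.743 × 0.7623 = 1.329 V.

V_B ≈ 1.33 V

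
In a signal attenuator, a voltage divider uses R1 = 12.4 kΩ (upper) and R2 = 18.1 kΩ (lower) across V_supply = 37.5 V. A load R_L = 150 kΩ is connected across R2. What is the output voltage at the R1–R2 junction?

V_out ≈ 21.2 V

R2 ‖ R_L = (18.1 × 150)/(18.1 + 150) = 16.15 kΩ.
Now apply the divider: V_out = 37.5 × 0.5657 = 21.21 V.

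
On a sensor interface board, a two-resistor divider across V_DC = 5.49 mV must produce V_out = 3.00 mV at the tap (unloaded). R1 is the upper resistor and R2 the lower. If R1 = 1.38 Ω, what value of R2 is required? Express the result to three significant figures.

R2 ≈ 1.66 Ω

V_out/V_DC = R2/(R1+R2) = 0.5464.
Rearranging, R2 = R1·k/(1−k) = 1.38 × 1.205 = 1.663 Ω.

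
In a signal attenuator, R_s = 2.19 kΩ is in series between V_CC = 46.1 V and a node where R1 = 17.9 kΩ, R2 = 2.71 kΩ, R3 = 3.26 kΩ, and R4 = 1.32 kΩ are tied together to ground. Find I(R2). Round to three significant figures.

Combine the parallel branches: R_p = (1/17.9 + 1/2.71 + 1/3.26 + 1/1.32)⁻¹ = 0.6715 kΩ.
Node voltage V_A = V_CC · R_p/(R_s + R_p) = 46.1 × 0.2347 = 10.82 V.
I(R2) = V_A / R2 = 10.82/2.71 = 3.992 mA.
(Check via current divider: I_total = 16.11 mA; share G_k/ΣG = 0.2478 → same result.)

I ≈ 3.99 mA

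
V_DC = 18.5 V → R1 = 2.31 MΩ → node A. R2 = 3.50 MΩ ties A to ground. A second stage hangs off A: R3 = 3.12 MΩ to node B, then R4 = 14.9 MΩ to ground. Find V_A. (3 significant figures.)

V_A ≈ 10.3 V

Node A sees R2 in parallel with the series input of stage 2, R3 + R4 = 18.02 MΩ.
R2 ‖ (R3+R4) = 2.931 MΩ.
First divider: V_A = V_DC · 2.931/(2.31 + 2.931) = 10.35 V.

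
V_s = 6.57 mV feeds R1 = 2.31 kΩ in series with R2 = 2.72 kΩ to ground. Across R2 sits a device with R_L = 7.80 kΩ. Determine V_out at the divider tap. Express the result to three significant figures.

First combine the lower leg with the load: R2 ‖ R_L = 2.017 kΩ.
Then V_out = V_s · R2'/(R1 + R2') = 6.57 × 2.017/4.327 = 3.062 mV.
(Unloaded it would be 3.55 mV; the load pulls it down.)

V_out ≈ 3.06 mV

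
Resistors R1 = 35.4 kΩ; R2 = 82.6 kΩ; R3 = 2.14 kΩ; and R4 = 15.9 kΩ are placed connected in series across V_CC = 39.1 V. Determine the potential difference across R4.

Series total: ΣR = 35.4 + 82.6 + 2.14 + 15.9 = 136.0 kΩ.
By the voltage-divider rule, V = 39.1 × 15.90/136.0 = 4.570 V.

V ≈ 4.57 V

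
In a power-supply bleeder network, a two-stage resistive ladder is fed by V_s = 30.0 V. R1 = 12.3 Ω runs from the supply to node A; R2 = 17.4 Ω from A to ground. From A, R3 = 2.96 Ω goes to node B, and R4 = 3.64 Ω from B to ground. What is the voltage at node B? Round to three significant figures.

V_B ≈ 4.63 V

Looking into the second stage from A: R3 + R4 = 6.600 Ω appears in parallel with R2.
R2 ‖ (R3+R4) = 4.785 Ω.
First divider: V_A = V_s · 4.785/(12.3 + 4.785) = 8.402 V.
V_B = V_A × 0.5515 = 4.634 V.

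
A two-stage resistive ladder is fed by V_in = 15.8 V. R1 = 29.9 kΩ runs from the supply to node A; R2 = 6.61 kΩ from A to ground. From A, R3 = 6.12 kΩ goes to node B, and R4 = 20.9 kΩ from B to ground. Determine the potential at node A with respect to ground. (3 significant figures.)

The second stage (R3 + R4 = 27.02 kΩ) loads node A in parallel with R2.
Effective lower resistance at A: R2 ‖ 27.02 = 5.311 kΩ.
So V_A = 15.8 × 0.1508 = 2.383 V.

V_A ≈ 2.38 V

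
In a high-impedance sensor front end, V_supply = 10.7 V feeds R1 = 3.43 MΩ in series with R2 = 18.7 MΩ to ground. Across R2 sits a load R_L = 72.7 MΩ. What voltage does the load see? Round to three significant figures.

V_out ≈ 8.69 V

The load sits in parallel with R2, giving an effective lower resistance R2' = R2·R_L/(R2+R_L) = 14.87 MΩ.
Voltage divider with the loaded lower leg: V_out = 10.7 × 14.87/(3.43 + 14.87) = 10.7 × 0.8126 = 8.695 V.
(Unloaded it would be 9.04 V; the load pulls it down.)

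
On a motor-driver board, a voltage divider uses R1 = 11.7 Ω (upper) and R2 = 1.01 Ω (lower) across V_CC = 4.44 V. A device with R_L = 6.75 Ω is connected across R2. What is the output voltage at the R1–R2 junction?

V_out ≈ 0.310 V

First combine the lower leg with the load: R2 ‖ R_L = 0.8785 Ω.
Then V_out = V_CC · R2'/(R1 + R2') = 4.44 × 0.8785/12.58 = 0.3101 V.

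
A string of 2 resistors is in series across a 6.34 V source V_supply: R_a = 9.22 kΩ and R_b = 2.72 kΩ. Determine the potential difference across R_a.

V ≈ 4.90 V

Series total: ΣR = 9.22 + 2.72 = 11.94 kΩ.
By the voltage-divider rule, V = 6.34 × 9.220/11.94 = 4.896 V.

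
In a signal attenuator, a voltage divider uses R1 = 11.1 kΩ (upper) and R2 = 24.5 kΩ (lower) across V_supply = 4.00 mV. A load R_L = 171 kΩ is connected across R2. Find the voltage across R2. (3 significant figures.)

V_out ≈ 2.64 mV

The load sits in parallel with R2, giving an effective lower resistance R2' = R2·R_L/(R2+R_L) = 21.43 kΩ.
Then V_out = V_supply · R2'/(R1 + R2') = 4.00 × 21.43/32.53 = 2.635 mV.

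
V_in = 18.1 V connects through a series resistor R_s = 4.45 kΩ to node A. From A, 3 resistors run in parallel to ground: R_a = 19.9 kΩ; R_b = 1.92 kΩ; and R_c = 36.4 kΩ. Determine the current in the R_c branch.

I ≈ 0.136 mA

Equivalent of the parallel group: R_p = 1.671 kΩ.
V_A = 18.1 × 1.671/6.121 = 4.941 V.
Branch current I = V_A/R_c = 4.941/36.4 = 0.1357 mA.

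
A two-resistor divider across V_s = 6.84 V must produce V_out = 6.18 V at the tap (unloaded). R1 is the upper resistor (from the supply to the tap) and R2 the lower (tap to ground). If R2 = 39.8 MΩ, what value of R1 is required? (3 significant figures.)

The divider ratio is R2/(R1+R2) = 6.18/6.84 = 0.9035.
Rearranging, R1 = R2·(1−k)/k = 39.8 × 0.1068 = 4.250 MΩ.

R1 ≈ 4.25 MΩ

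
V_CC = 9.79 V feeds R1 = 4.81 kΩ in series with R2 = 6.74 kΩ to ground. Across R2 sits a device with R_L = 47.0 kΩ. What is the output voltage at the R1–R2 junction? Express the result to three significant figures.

R2 ‖ R_L = (6.74 × 47.0)/(6.74 + 47.0) = 5.895 kΩ.
Voltage divider with the loaded lower leg: V_out = 9.79 × 5.895/(4.81 + 5.895) = 9.79 × 0.5507 = 5.391 V.

V_out ≈ 5.39 V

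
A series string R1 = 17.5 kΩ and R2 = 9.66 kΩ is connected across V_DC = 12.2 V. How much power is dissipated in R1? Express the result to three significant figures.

Series current I = V_DC/ΣR = 12.2/27.16 = 0.4492 mA.
P(R1) = I²·R1 = (0.4492)² × 17.5 = 3.531 mW.

P ≈ 3.53 mW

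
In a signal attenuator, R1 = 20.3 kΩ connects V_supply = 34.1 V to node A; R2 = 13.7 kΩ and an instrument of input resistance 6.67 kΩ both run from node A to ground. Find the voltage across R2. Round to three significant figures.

V_out ≈ 6.17 V

The load sits in parallel with R2, giving an effective lower resistance R2' = R2·R_L/(R2+R_L) = 4.486 kΩ.
Voltage divider with the loaded lower leg: V_out = 34.1 × 4.486/(20.3 + 4.486) = 34.1 × 0.1810 = 6.172 V.
(Unloaded it would be 13.7 V; the load pulls it down.)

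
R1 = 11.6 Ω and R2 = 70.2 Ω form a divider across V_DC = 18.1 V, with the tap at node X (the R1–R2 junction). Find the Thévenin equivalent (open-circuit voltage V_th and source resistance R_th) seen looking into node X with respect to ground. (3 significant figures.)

V_th is the unloaded tap voltage: V_DC · R2/(R1+R2) = 18.1 × 0.8582 = 15.53 V.
Zeroing V_DC shorts the top of R1 to ground, so R_th = R1 ‖ R2 = 9.955 Ω.

V_th ≈ 15.5 V, R_th ≈ 9.96 Ω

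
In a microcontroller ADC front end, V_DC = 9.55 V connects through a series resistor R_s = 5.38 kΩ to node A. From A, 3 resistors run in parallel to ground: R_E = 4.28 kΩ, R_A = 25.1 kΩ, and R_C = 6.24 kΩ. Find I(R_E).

Combine the parallel branches: R_p = (1/4.28 + 1/25.1 + 1/6.24)⁻¹ = 2.306 kΩ.
Node voltage V_A = V_DC · R_p/(R_s + R_p) = 9.55 × 0.3000 = 2.865 V.
Branch current I = V_A/R_E = 2.865/4.28 = 0.6694 mA.

I ≈ 0.669 mA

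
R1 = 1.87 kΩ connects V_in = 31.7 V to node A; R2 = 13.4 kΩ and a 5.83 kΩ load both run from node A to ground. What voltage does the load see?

V_out ≈ 21.7 V

R2 ‖ R_L = (13.4 × 5.83)/(13.4 + 5.83) = 4.063 kΩ.
Now apply the divider: V_out = 31.7 × 0.6848 = 21.71 V.
(Unloaded it would be 27.8 V; the load pulls it down.)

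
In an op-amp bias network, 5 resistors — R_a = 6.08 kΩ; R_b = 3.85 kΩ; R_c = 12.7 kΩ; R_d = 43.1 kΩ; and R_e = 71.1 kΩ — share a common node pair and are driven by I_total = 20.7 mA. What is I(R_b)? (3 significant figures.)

I ≈ 9.95 mA

Total conductance ΣG = 1/6.08 + 1/3.85 + 1/12.7 + 1/43.1 + 1/71.1 = 0.5402 (units of 1/kΩ).
By the current-divider rule, I = I_total · G_k/ΣG = 20.7 × 0.4808 = 9.953 mA.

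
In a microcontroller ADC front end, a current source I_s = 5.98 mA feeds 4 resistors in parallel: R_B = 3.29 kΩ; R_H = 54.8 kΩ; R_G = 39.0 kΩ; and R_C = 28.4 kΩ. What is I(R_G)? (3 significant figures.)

Conductances: ΣG = 1/3.29 + 1/54.8 + 1/39.0 + 1/28.4 = 0.3831 (1/kΩ).
R_G takes the fraction G_k/ΣG = 0.02564/0.3831 = 0.06694, so I = 5.98 × 0.06694 = 0.4003 mA.

I ≈ 0.400 mA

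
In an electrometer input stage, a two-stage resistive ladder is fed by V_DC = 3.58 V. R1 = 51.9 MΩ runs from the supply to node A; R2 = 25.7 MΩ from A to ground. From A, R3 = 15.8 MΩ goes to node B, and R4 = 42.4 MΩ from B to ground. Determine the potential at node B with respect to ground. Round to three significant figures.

Looking into the second stage from A: R3 + R4 = 58.20 MΩ appears in parallel with R2.
R2 ‖ (R3+R4) = 17.83 MΩ.
V_A = 3.58 × 17.83/(51.9 + 17.83) = 0.9153 V.
Then the unloaded second divider: V_B = V_A × R4/(R3+R4) = 0.9153 × 0.7285 = 0.6668 V.

V_B ≈ 0.667 V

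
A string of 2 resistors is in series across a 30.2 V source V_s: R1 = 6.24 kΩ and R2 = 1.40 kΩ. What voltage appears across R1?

V ≈ 24.7 V

Total series resistance ΣR = 6.24 + 1.40 = 7.640 kΩ.
Voltage divider: V = V_s · (6.240 / 7.640) = 30.2 × 0.8168 = 24.67 V.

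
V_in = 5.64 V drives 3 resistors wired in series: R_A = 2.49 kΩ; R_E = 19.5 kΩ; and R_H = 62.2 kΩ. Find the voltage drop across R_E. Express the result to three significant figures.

ΣR = 2.49 + 19.5 + 62.2 = 84.19 kΩ.
Voltage divider: V = V_in · (19.50 / 84.19) = 5.64 × 0.2316 = 1.306 V.

V ≈ 1.31 V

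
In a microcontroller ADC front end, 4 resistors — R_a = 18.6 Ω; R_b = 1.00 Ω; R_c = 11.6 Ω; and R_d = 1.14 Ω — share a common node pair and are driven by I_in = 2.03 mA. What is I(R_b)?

I ≈ 1.01 mA

Conductances: ΣG = 1/18.6 + 1/1.00 + 1/11.6 + 1/1.14 = 2.017 (1/Ω).
Current divider: I(R_b) = I_in · G_k/ΣG = 2.03 × (1.000/2.017) = 2.03 × 0.4957 = 1.006 mA.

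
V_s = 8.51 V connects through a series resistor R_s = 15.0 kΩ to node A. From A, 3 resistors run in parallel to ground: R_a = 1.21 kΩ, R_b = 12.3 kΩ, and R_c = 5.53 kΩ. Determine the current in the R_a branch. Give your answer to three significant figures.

Equivalent of the parallel group: R_p = 0.9186 kΩ.
V_A by voltage divider: V_A = 8.51 × 0.9186/(15.0 + 0.9186) = 0.4911 V.
Branch current I = V_A/R_a = 0.4911/1.21 = 0.4059 mA.
(Equivalently: I_total = 0.5346 mA, then current-divider fraction G_k/ΣG = 0.7592.)

I ≈ 0.406 mA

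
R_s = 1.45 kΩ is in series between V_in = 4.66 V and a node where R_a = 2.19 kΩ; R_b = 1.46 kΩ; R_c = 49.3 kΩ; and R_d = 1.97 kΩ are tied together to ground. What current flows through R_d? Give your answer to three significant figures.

Parallel bank: R_p = 1/(1/2.19 + 1/1.46 + 1/49.3 + 1/1.97) = 0.5990 kΩ.
V_A = 4.66 × 0.5990/2.049 = 1.362 V.
Branch current I = V_A/R_d = 1.362/1.97 = 0.6915 mA.
(Check via current divider: I_total = 2.274 mA; share G_k/ΣG = 0.3041 → same result.)

I ≈ 0.692 mA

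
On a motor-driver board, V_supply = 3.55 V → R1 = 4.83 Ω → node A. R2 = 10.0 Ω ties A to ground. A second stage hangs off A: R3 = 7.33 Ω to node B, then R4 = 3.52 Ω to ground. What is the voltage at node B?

Looking into the second stage from A: R3 + R4 = 10.85 Ω appears in parallel with R2.
R2 ‖ (R3+R4) = 5.204 Ω.
V_A = 3.55 × 5.204/(4.83 + 5.204) = 1.841 V.
V_B = V_A × 0.3244 = 0.5973 V.

V_B ≈ 0.597 V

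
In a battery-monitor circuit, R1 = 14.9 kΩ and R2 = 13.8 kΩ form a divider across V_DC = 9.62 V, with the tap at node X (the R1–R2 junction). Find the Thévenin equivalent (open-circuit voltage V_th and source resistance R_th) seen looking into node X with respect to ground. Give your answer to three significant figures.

V_th ≈ 4.63 V, R_th ≈ 7.16 kΩ

V_th is the unloaded tap voltage: V_DC · R2/(R1+R2) = 9.62 × 0.4808 = 4.626 V.
Zeroing V_DC shorts the top of R1 to ground, so R_th = R1 ‖ R2 = 7.164 kΩ.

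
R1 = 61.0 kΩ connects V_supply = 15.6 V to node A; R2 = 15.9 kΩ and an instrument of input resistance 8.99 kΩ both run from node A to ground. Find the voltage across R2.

R2 ‖ R_L = (15.9 × 8.99)/(15.9 + 8.99) = 5.743 kΩ.
Now apply the divider: V_out = 15.6 × 0.08605 = 1.342 V.

V_out ≈ 1.34 V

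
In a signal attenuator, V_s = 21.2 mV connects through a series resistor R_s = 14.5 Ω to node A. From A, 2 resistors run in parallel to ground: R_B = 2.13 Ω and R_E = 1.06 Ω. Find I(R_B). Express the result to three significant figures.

Parallel bank: R_p = 1/(1/2.13 + 1/1.06) = 0.7078 Ω.
Node voltage V_A = V_s · R_p/(R_s + R_p) = 21.2 × 0.04654 = 0.9867 mV.
I(R_B) = V_A / R_B = 0.9867/2.13 = 0.4632 mA.
(Check via current divider: I_total = 1.394 mA; share G_k/ΣG = 0.3323 → same result.)

I ≈ 0.463 mA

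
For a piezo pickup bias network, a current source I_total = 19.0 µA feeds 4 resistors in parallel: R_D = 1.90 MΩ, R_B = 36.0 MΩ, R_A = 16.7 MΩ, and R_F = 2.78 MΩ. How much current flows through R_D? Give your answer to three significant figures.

ΣG = 1/1.90 + 1/36.0 + 1/16.7 + 1/2.78 = 0.9737.
By the current-divider rule, I = I_total · G_k/ΣG = 19.0 × 0.5405 = 10.27 µA.

I ≈ 10.3 µA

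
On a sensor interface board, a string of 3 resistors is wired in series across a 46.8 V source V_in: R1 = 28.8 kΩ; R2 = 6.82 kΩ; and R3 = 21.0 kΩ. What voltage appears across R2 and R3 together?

ΣR = 28.8 + 6.82 + 21.0 = 56.62 kΩ.
R_{R2..R3} = 6.82 + 21.0 = 27.82 kΩ.
By the voltage-divider rule, V = 46.8 × 27.82/56.62 = 22.99 V.

V ≈ 23.0 V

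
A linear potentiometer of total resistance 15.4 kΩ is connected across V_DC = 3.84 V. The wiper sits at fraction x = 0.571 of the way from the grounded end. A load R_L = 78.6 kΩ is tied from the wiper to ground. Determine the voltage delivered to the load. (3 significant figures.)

V_out ≈ 2.09 V

Split the track: R_lower = x·R_p = 8.793 kΩ, R_upper = (1−x)·R_p = 6.607 kΩ.
R_L loads the lower segment: effective lower R = 7.909 kΩ.
Then V_out = V_DC · 7.909/(6.607 + 7.909) = 2.092 V.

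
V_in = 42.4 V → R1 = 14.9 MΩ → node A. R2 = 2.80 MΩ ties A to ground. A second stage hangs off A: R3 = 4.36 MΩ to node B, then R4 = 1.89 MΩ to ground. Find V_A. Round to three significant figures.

V_A ≈ 4.87 V

Node A sees R2 in parallel with the series input of stage 2, R3 + R4 = 6.250 MΩ.
R2 ‖ (R3+R4) = 1.934 MΩ.
V_A = 42.4 × 1.934/(14.9 + 1.934) = 4.871 V.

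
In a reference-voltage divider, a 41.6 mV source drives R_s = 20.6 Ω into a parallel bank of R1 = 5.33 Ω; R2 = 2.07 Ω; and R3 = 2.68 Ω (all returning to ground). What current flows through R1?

I ≈ 0.347 mA

Equivalent of the parallel group: R_p = 0.9580 Ω.
V_A = 41.6 × 0.9580/21.56 = 1.849 mV.
Branch current I = V_A/R1 = 1.849/5.33 = 0.3468 mA.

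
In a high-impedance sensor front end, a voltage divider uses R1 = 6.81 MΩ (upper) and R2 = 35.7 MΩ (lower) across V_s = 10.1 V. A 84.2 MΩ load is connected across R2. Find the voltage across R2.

R2 ‖ R_L = (35.7 × 84.2)/(35.7 + 84.2) = 25.07 MΩ.
Then V_out = V_s · R2'/(R1 + R2') = 10.1 × 25.07/31.88 = 7.943 V.
(Unloaded it would be 8.48 V; the load pulls it down.)

V_out ≈ 7.94 V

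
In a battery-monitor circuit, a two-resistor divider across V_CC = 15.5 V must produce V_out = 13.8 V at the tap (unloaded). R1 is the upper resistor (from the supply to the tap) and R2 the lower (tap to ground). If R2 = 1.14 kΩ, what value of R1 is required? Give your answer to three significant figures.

The divider ratio is R2/(R1+R2) = 13.8/15.5 = 0.8903.
R1 = R2·(1/k − 1) = 1.14 × 0.1232 = 0.1404 kΩ.

R1 ≈ 0.140 kΩ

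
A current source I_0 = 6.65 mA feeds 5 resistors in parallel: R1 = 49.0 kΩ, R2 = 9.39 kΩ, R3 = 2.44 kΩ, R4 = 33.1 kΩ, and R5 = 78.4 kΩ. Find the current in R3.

I ≈ 4.70 mA

Total conductance ΣG = 1/49.0 + 1/9.39 + 1/2.44 + 1/33.1 + 1/78.4 = 0.5797 (units of 1/kΩ).
By the current-divider rule, I = I_0 · G_k/ΣG = 6.65 × 0.7070 = 4.701 mA.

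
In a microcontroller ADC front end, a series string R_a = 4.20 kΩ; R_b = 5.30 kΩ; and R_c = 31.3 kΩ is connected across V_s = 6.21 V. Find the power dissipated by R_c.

ΣR = 40.80 kΩ → I = 6.21/40.80 = 0.1522 mA.
P = I²R = 0.02317 × 31.3 = 0.7251 mW.

P ≈ 0.725 mW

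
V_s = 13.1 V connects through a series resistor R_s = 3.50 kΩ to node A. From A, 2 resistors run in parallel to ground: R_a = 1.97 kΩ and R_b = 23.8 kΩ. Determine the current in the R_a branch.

Parallel bank: R_p = 1/(1/1.97 + 1/23.8) = 1.819 kΩ.
V_A by voltage divider: V_A = 13.1 × 1.819/(3.50 + 1.819) = 4.481 V.
Branch current I = V_A/R_a = 4.481/1.97 = 2.274 mA.

I ≈ 2.27 mA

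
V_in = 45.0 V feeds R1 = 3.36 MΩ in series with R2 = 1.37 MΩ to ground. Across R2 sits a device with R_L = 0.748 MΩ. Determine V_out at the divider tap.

The load sits in parallel with R2, giving an effective lower resistance R2' = R2·R_L/(R2+R_L) = 0.4838 MΩ.
Voltage divider with the loaded lower leg: V_out = 45.0 × 0.4838/(3.36 + 0.4838) = 45.0 × 0.1259 = 5.664 V.

V_out ≈ 5.66 V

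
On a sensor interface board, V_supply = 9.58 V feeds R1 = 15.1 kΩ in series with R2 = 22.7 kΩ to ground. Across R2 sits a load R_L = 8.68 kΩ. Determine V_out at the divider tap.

The load sits in parallel with R2, giving an effective lower resistance R2' = R2·R_L/(R2+R_L) = 6.279 kΩ.
Then V_out = V_supply · R2'/(R1 + R2') = 9.58 × 6.279/21.38 = 2.814 V.
(Unloaded it would be 5.75 V; the load pulls it down.)

V_out ≈ 2.81 V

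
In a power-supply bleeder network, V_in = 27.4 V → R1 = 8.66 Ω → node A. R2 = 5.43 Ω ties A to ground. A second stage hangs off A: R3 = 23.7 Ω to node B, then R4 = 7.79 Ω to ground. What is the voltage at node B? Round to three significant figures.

V_B ≈ 2.36 V

Looking into the second stage from A: R3 + R4 = 31.49 Ω appears in parallel with R2.
R2 ‖ (R3+R4) = 4.631 Ω.
So V_A = 27.4 × 0.3485 = 9.548 V.
Stage 2 is unloaded, so V_B = V_A · R4/(R3+R4) = 9.548 × 7.79/31.49 = 2.362 V.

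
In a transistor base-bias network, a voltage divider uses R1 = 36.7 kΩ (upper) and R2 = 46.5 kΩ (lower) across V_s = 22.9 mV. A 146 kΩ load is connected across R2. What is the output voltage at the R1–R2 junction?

V_out ≈ 11.2 mV

R2 ‖ R_L = (46.5 × 146)/(46.5 + 146) = 35.27 kΩ.
Now apply the divider: V_out = 22.9 × 0.4900 = 11.22 mV.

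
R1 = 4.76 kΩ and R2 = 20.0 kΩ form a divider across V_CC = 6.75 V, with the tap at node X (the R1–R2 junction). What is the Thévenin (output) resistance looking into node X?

Looking into X with the source shorted: R_th = R1·R2/(R1+R2) = 4.760 × 20.0/24.76 = 3.845 kΩ.

R_th ≈ 3.84 kΩ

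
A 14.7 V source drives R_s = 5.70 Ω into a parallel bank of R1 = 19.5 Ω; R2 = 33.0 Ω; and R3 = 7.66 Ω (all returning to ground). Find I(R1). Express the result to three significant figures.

Equivalent of the parallel group: R_p = 4.714 Ω.
V_A = 14.7 × 4.714/10.41 = 6.654 V.
Branch current I = V_A/R1 = 6.654/19.5 = 0.3412 A.
(Check via current divider: I_total = 1.412 A; share G_k/ΣG = 0.2417 → same result.)

I ≈ 0.341 A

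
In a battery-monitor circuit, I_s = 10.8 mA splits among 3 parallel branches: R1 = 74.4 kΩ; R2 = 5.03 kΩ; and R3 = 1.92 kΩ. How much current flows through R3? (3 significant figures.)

Conductances: ΣG = 1/74.4 + 1/5.03 + 1/1.92 = 0.7331 (1/kΩ).
R3 takes the fraction G_k/ΣG = 0.5208/0.7331 = 0.7105, so I = 10.8 × 0.7105 = 7.673 mA.

I ≈ 7.67 mA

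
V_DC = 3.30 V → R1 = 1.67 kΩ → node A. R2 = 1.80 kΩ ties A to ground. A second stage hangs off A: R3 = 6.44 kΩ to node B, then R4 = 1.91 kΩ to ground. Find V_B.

Looking into the second stage from A: R3 + R4 = 8.350 kΩ appears in parallel with R2.
Effective lower resistance at A: R2 ‖ 8.350 = 1.481 kΩ.
So V_A = 3.30 × 0.4700 = 1.551 V.
Then the unloaded second divider: V_B = V_A × R4/(R3+R4) = 1.551 × 0.2287 = 0.3548 V.

V_B ≈ 0.355 V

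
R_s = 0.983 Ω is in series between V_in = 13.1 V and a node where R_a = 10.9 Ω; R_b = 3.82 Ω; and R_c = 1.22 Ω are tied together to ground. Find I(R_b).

Parallel bank: R_p = 1/(1/10.9 + 1/3.82 + 1/1.22) = 0.8524 Ω.
V_A = 13.1 × 0.8524/1.835 = 6.084 V.
Branch current I = V_A/R_b = 6.084/3.82 = 1.593 A.

I ≈ 1.59 A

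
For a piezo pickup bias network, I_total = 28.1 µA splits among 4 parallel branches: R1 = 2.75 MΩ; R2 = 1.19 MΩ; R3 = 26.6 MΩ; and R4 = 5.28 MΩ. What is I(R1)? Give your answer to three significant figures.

Total conductance ΣG = 1/2.75 + 1/1.19 + 1/26.6 + 1/5.28 = 1.431 (units of 1/MΩ).
R1 takes the fraction G_k/ΣG = 0.3636/1.431 = 0.2541, so I = 28.1 × 0.2541 = 7.141 µA.

I ≈ 7.14 µA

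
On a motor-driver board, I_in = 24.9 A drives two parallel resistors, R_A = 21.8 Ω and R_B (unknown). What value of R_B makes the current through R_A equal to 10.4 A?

R_B ≈ 15.6 Ω

The fraction through R_A equals R_B/(R_A+R_B).
10.4/24.9 = R_B/(R_A + R_B) → R_B = R_A · (0.4177)/(1 − 0.4177) = 21.8 × 0.7172 = 15.64 Ω.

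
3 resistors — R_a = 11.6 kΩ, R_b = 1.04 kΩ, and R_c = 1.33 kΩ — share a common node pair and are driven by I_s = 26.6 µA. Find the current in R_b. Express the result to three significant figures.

ΣG = 1/11.6 + 1/1.04 + 1/1.33 = 1.800.
Current divider: I(R_b) = I_s · G_k/ΣG = 26.6 × (0.9615/1.800) = 26.6 × 0.5343 = 14.21 µA.

I ≈ 14.2 µA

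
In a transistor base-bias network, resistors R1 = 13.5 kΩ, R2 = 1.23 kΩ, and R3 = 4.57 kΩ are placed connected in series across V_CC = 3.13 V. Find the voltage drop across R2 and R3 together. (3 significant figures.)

V ≈ 0.941 V

ΣR = 13.5 + 1.23 + 4.57 = 19.30 kΩ.
R_{R2..R3} = 1.23 + 4.57 = 5.800 kΩ.
By the voltage-divider rule, V = 3.13 × 5.800/19.30 = 0.9406 V.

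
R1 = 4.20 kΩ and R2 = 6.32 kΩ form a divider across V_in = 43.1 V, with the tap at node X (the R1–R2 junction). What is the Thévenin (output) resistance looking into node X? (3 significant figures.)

Looking into X with the source shorted: R_th = R1·R2/(R1+R2) = 4.200 × 6.32/10.52 = 2.523 kΩ.

R_th ≈ 2.52 kΩ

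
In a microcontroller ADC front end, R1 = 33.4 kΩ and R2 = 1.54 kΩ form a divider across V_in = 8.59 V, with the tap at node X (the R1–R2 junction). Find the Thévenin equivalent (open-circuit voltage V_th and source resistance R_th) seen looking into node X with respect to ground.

V_th ≈ 0.379 V, R_th ≈ 1.47 kΩ

Open-circuit (no load on X): V_th = V_in · R2/(R1 + R2) = 8.59 × 1.54/(33.40 + 1.54) = 0.3786 V.
Zeroing V_in shorts the top of R1 to ground, so R_th = R1 ‖ R2 = 1.472 kΩ.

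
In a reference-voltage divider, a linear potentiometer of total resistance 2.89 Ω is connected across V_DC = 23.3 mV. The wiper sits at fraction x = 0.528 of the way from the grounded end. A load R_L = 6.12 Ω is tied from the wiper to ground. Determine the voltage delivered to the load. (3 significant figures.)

Lower segment x·R_p = 1.526 Ω; upper segment (1−x)·R_p = 1.364 Ω.
(x·R_p) ‖ R_L = 1.221 Ω.
Loaded-divider output: V_out = 23.3 × 0.4724 = 11.01 mV.
(Unloaded: V_out = x·V_DC = 12.3 mV.)

V_out ≈ 11.0 mV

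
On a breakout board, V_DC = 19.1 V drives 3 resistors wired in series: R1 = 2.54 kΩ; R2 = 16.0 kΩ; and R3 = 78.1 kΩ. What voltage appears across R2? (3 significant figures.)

V ≈ 3.16 V

Series total: ΣR = 2.54 + 16.0 + 78.1 = 96.64 kΩ.
V = V_DC · R/ΣR = 19.1 × 0.1656 = 3.162 V.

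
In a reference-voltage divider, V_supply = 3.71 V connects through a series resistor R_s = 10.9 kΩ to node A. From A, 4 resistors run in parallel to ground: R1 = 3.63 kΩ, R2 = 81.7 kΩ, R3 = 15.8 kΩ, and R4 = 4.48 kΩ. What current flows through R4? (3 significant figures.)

I ≈ 0.114 mA

Parallel bank: R_p = 1/(1/3.63 + 1/81.7 + 1/15.8 + 1/4.48) = 1.741 kΩ.
V_A by voltage divider: V_A = 3.71 × 1.741/(10.9 + 1.741) = 0.5111 V.
I(R4) = V_A / R4 = 0.5111/4.48 = 0.1141 mA.
(Equivalently: I_total = 0.2935 mA, then current-divider fraction G_k/ΣG = 0.3887.)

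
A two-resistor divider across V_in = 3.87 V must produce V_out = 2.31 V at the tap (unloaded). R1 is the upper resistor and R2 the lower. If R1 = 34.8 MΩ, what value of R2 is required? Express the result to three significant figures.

R2 ≈ 51.5 MΩ

The divider ratio is R2/(R1+R2) = 2.31/3.87 = 0.5969.
Rearranging, R2 = R1·k/(1−k) = 34.8 × 1.481 = 51.53 MΩ.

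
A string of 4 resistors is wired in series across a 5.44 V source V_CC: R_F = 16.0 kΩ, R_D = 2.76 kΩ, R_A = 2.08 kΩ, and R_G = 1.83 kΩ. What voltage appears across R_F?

ΣR = 16.0 + 2.76 + 2.08 + 1.83 = 22.67 kΩ.
V = V_CC · R/ΣR = 5.44 × 0.7058 = 3.839 V.

V ≈ 3.84 V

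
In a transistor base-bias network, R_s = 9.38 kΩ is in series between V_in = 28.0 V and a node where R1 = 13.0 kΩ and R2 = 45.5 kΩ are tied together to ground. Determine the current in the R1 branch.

I ≈ 1.12 mA

Equivalent of the parallel group: R_p = 10.11 kΩ.
V_A = 28.0 × 10.11/19.49 = 14.53 V.
Branch current I = V_A/R1 = 14.53/13.0 = 1.117 mA.
(Check via current divider: I_total = 1.437 mA; share G_k/ΣG = 0.7778 → same result.)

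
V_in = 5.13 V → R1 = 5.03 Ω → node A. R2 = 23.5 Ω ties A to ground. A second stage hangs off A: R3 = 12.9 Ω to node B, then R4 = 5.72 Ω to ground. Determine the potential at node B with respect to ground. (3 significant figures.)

Node A sees R2 in parallel with the series input of stage 2, R3 + R4 = 18.62 Ω.
Effective lower resistance at A: R2 ‖ 18.62 = 10.39 Ω.
V_A = 5.13 × 10.39/(5.03 + 10.39) = 3.456 V.
V_B = V_A × 0.3072 = 1.062 V.

V_B ≈ 1.06 V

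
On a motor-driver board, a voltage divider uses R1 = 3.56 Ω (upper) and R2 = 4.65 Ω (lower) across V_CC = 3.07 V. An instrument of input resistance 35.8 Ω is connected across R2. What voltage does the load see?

R2 ‖ R_L = (4.65 × 35.8)/(4.65 + 35.8) = 4.115 Ω.
Now apply the divider: V_out = 3.07 × 0.5362 = 1.646 V.
(Unloaded it would be 1.74 V; the load pulls it down.)

V_out ≈ 1.65 V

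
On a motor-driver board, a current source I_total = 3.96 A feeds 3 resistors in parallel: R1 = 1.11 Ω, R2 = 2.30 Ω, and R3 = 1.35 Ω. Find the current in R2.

Conductances: ΣG = 1/1.11 + 1/2.30 + 1/1.35 = 2.076 (1/Ω).
Current divider: I(R2) = I_total · G_k/ΣG = 3.96 × (0.4348/2.076) = 3.96 × 0.2094 = 0.8292 A.

I ≈ 0.829 A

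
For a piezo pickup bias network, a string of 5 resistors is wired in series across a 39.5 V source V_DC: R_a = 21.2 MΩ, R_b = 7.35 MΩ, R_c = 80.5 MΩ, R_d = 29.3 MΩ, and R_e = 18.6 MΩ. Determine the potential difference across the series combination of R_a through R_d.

Total series resistance ΣR = 21.2 + 7.35 + 80.5 + 29.3 + 18.6 = 156.9 MΩ.
R_{R_a..R_d} = 21.2 + 7.35 + 80.5 + 29.3 = 138.3 MΩ.
By the voltage-divider rule, V = 39.5 × 138.3/156.9 = 34.82 V.

V ≈ 34.8 V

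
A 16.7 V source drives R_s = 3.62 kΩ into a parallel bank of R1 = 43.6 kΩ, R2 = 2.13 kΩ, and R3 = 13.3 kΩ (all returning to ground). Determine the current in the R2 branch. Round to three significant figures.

I ≈ 2.57 mA

Combine the parallel branches: R_p = (1/43.6 + 1/2.13 + 1/13.3)⁻¹ = 1.762 kΩ.
V_A by voltage divider: V_A = 16.7 × 1.762/(3.62 + 1.762) = 5.467 V.
Branch current I = V_A/R2 = 5.467/2.13 = 2.567 mA.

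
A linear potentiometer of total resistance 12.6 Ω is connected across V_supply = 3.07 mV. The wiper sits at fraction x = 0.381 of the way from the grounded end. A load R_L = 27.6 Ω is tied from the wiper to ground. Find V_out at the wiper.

The pot divides into 7.799 Ω above the wiper and 4.801 Ω below.
Lower segment in parallel with the load: 4.801 ‖ 27.6 = 4.089 Ω.
V_out = 3.07 × 4.089/(7.799 + 4.089) = 1.056 mV.

V_out ≈ 1.06 mV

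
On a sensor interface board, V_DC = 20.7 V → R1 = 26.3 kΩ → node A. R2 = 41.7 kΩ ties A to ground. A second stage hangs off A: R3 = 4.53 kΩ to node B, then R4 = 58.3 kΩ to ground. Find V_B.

V_B ≈ 9.37 V

Looking into the second stage from A: R3 + R4 = 62.83 kΩ appears in parallel with R2.
Effective lower resistance at A: R2 ‖ 62.83 = 25.06 kΩ.
First divider: V_A = V_DC · 25.06/(26.3 + 25.06) = 10.10 V.
Stage 2 is unloaded, so V_B = V_A · R4/(R3+R4) = 10.10 × 58.3/62.83 = 9.373 V.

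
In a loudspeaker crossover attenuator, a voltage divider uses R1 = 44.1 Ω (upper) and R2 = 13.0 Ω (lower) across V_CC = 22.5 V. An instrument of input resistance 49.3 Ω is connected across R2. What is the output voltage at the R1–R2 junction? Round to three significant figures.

V_out ≈ 4.26 V

First combine the lower leg with the load: R2 ‖ R_L = 10.29 Ω.
Then V_out = V_CC · R2'/(R1 + R2') = 22.5 × 10.29/54.39 = 4.256 V.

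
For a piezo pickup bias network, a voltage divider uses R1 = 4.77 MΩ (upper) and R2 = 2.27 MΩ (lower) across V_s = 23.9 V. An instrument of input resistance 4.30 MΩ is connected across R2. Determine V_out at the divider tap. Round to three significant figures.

V_out ≈ 5.68 V

First combine the lower leg with the load: R2 ‖ R_L = 1.486 MΩ.
Now apply the divider: V_out = 23.9 × 0.2375 = 5.676 V.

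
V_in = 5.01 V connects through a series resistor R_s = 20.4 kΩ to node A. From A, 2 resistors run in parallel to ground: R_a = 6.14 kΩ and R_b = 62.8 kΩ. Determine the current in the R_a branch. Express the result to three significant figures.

Equivalent of the parallel group: R_p = 5.593 kΩ.
V_A by voltage divider: V_A = 5.01 × 5.593/(20.4 + 5.593) = 1.078 V.
Branch current I = V_A/R_a = 1.078/6.14 = 0.1756 mA.
(Check via current divider: I_total = 0.1927 mA; share G_k/ΣG = 0.9109 → same result.)

I ≈ 0.176 mA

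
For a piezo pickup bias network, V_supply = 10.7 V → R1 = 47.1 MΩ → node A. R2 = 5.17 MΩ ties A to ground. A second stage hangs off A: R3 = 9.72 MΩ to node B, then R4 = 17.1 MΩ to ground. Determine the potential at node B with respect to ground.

V_B ≈ 0.575 V

The second stage (R3 + R4 = 26.82 MΩ) loads node A in parallel with R2.
R2 ‖ (R3+R4) = 4.334 MΩ.
First divider: V_A = V_supply · 4.334/(47.1 + 4.334) = 0.9017 V.
Stage 2 is unloaded, so V_B = V_A · R4/(R3+R4) = 0.9017 × 17.1/26.82 = 0.5749 V.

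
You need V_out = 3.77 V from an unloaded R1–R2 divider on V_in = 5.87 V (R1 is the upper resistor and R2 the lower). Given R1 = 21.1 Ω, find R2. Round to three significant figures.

The divider ratio is R2/(R1+R2) = 3.77/5.87 = 0.6422.
So R2 = R1 · V_out/(V_in − V_out) = 21.1 × 3.77/(5.87 − 3.77) = 21.1 × 1.795 = 37.88 Ω.

R2 ≈ 37.9 Ω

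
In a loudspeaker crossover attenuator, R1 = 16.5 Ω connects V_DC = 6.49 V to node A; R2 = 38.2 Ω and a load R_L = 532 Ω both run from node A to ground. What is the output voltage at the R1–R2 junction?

V_out ≈ 4.44 V

The load sits in parallel with R2, giving an effective lower resistance R2' = R2·R_L/(R2+R_L) = 35.64 Ω.
Then V_out = V_DC · R2'/(R1 + R2') = 6.49 × 35.64/52.14 = 4.436 V.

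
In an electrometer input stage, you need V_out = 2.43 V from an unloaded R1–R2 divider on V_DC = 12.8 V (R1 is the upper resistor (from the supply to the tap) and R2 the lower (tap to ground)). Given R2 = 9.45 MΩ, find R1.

The divider ratio is R2/(R1+R2) = 2.43/12.8 = 0.1898.
R1 = R2·(1/k − 1) = 9.45 × 4.267 = 40.33 MΩ.

R1 ≈ 40.3 MΩ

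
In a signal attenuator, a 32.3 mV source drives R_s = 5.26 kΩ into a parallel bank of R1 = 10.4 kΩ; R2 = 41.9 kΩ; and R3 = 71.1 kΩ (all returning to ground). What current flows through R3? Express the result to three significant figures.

Parallel bank: R_p = 1/(1/10.4 + 1/41.9 + 1/71.1) = 7.458 kΩ.
V_A = 32.3 × 7.458/12.72 = 18.94 mV.
I(R3) = V_A / R3 = 18.94/71.1 = 0.2664 µA.

I ≈ 0.266 µA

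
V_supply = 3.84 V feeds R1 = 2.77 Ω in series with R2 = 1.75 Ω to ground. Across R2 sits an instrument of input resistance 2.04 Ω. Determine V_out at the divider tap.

R2 ‖ R_L = (1.75 × 2.04)/(1.75 + 2.04) = 0.9420 Ω.
Then V_out = V_supply · R2'/(R1 + R2') = 3.84 × 0.9420/3.712 = 0.9744 V.
(Unloaded it would be 1.49 V; the load pulls it down.)

V_out ≈ 0.974 V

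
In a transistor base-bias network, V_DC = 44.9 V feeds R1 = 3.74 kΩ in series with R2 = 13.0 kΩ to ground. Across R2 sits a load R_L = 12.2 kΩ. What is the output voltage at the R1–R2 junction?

V_out ≈ 28.2 V

R2 ‖ R_L = (13.0 × 12.2)/(13.0 + 12.2) = 6.294 kΩ.
Now apply the divider: V_out = 44.9 × 0.6273 = 28.16 V.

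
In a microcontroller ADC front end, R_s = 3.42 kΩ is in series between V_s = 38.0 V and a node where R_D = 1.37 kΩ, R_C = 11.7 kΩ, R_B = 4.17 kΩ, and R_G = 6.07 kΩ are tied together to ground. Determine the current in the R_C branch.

I ≈ 0.628 mA

Combine the parallel branches: R_p = (1/1.37 + 1/11.7 + 1/4.17 + 1/6.07)⁻¹ = 0.8197 kΩ.
Node voltage V_A = V_s · R_p/(R_s + R_p) = 38.0 × 0.1933 = 7.347 V.
I(R_C) = V_A / R_C = 7.347/11.7 = 0.6279 mA.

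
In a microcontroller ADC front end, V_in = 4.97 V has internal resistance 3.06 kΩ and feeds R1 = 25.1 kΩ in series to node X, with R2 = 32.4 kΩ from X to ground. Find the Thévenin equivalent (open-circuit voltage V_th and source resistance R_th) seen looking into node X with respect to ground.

V_th ≈ 2.66 V, R_th ≈ 15.1 kΩ

R1' = 3.06 + 25.1 = 28.16 kΩ (source resistance + R1).
With X open, the divider is unloaded: V_th = 4.97 × 32.4/60.56 = 2.659 V.
With V_in suppressed (replaced by a short), R_th = R1' ‖ R2 = (28.16 × 32.4)/(28.16 + 32.4) = 15.07 kΩ.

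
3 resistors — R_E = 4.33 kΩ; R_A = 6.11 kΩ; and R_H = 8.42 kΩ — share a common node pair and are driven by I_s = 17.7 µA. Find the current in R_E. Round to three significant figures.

I ≈ 7.96 µA

Conductances: ΣG = 1/4.33 + 1/6.11 + 1/8.42 = 0.5134 (1/kΩ).
By the current-divider rule, I = I_s · G_k/ΣG = 17.7 × 0.4499 = 7.962 µA.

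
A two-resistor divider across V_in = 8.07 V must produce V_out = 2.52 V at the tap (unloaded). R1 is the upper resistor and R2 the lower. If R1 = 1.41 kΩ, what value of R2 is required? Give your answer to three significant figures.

Required fraction k = V_out/V_in = 0.3123.
R2 = R1 · 0.3123/(1 − 0.3123) = 0.6402 kΩ.

R2 ≈ 0.640 kΩ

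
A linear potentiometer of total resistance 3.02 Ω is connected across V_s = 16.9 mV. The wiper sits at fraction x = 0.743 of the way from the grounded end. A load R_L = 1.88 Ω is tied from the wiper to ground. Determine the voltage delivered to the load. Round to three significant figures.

Split the track: R_lower = x·R_p = 2.244 Ω, R_upper = (1−x)·R_p = 0.7761 Ω.
R_L loads the lower segment: effective lower R = 1.023 Ω.
Then V_out = V_s · 1.023/(0.7761 + 1.023) = 9.609 mV.

V_out ≈ 9.61 mV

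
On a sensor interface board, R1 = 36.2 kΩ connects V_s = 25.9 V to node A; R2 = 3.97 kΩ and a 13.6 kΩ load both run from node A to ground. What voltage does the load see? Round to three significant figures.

The load sits in parallel with R2, giving an effective lower resistance R2' = R2·R_L/(R2+R_L) = 3.073 kΩ.
Voltage divider with the loaded lower leg: V_out = 25.9 × 3.073/(36.2 + 3.073) = 25.9 × 0.07825 = 2.027 V.

V_out ≈ 2.03 V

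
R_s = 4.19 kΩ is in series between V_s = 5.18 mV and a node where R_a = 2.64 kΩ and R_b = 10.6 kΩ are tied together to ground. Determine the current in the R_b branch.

I ≈ 0.164 µA

Parallel bank: R_p = 1/(1/2.64 + 1/10.6) = 2.114 kΩ.
V_A = 5.18 × 2.114/6.304 = 1.737 mV.
Branch current I = V_A/R_b = 1.737/10.6 = 0.1639 µA.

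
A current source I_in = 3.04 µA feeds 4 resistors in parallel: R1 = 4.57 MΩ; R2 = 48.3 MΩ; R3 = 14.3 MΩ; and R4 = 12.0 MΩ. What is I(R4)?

I ≈ 0.645 µA

Total conductance ΣG = 1/4.57 + 1/48.3 + 1/14.3 + 1/12.0 = 0.3928 (units of 1/MΩ).
Current divider: I(R4) = I_in · G_k/ΣG = 3.04 × (0.08333/0.3928) = 3.04 × 0.2122 = 0.6450 µA.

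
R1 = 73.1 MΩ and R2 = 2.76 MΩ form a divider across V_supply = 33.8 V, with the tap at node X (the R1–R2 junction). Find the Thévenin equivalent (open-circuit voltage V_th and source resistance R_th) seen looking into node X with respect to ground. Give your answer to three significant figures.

V_th is the unloaded tap voltage: V_supply · R2/(R1+R2) = 33.8 × 0.03638 = 1.230 V.
Looking into X with the source shorted: R_th = R1·R2/(R1+R2) = 73.10 × 2.76/75.86 = 2.660 MΩ.

V_th ≈ 1.23 V, R_th ≈ 2.66 MΩ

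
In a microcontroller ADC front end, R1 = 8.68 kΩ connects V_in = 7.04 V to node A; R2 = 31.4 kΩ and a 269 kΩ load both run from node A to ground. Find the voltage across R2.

V_out ≈ 5.38 V

The load sits in parallel with R2, giving an effective lower resistance R2' = R2·R_L/(R2+R_L) = 28.12 kΩ.
Then V_out = V_in · R2'/(R1 + R2') = 7.04 × 28.12/36.80 = 5.379 V.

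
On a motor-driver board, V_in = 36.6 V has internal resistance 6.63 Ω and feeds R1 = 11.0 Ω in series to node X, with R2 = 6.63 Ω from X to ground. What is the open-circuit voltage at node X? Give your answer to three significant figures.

R1' = 6.63 + 11.0 = 17.63 Ω (source resistance + R1).
Open-circuit (no load on X): V_th = V_in · R2/(R1' + R2) = 36.6 × 6.63/(17.63 + 6.63) = 10.00 V.

V_th ≈ 10.0 V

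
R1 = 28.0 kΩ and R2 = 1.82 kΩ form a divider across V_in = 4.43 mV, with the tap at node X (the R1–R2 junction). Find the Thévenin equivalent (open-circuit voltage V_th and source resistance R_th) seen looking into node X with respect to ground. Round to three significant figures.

With X open, the divider is unloaded: V_th = 4.43 × 1.82/29.82 = 0.2704 mV.
With V_in suppressed (replaced by a short), R_th = R1 ‖ R2 = (28.00 × 1.82)/(28.00 + 1.82) = 1.709 kΩ.

V_th ≈ 0.270 mV, R_th ≈ 1.71 kΩ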